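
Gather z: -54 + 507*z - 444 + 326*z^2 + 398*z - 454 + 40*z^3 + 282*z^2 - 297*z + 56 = 40*z^3 + 608*z^2 + 608*z - 896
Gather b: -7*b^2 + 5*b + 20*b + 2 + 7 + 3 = -7*b^2 + 25*b + 12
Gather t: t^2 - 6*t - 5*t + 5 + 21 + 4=t^2 - 11*t + 30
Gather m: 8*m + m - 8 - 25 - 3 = 9*m - 36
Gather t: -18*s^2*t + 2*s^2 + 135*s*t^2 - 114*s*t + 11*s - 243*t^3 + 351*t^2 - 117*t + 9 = 2*s^2 + 11*s - 243*t^3 + t^2*(135*s + 351) + t*(-18*s^2 - 114*s - 117) + 9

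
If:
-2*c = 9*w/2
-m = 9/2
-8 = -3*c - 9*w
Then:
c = -8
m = -9/2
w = 32/9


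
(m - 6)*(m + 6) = m^2 - 36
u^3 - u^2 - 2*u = u*(u - 2)*(u + 1)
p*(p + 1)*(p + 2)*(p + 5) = p^4 + 8*p^3 + 17*p^2 + 10*p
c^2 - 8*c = c*(c - 8)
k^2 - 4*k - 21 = (k - 7)*(k + 3)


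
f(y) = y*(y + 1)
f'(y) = 2*y + 1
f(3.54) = 16.07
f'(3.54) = 8.08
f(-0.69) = -0.21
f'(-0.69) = -0.38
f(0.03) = 0.03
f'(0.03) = 1.06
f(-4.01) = 12.07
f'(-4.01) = -7.02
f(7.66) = 66.34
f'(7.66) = 16.32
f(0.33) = 0.44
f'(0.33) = 1.66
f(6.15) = 43.97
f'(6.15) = 13.30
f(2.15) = 6.77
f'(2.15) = 5.30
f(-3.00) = 6.00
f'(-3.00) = -5.00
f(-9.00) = 72.00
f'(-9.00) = -17.00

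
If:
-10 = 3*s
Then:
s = -10/3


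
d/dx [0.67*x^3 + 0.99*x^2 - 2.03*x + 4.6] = 2.01*x^2 + 1.98*x - 2.03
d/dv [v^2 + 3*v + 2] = 2*v + 3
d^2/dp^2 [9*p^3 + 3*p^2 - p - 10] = 54*p + 6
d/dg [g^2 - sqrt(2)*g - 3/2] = 2*g - sqrt(2)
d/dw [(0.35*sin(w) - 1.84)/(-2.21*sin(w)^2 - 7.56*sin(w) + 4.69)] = (0.7735*sin(w)^2 - 8.1328*sin(w) - 12.2689)*cos(w)/(4.8841*sin(w)^4 + 33.4152*sin(w)^3 + 36.4238*sin(w)^2 - 70.9128*sin(w) + 21.9961)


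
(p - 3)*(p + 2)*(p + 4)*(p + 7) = p^4 + 10*p^3 + 11*p^2 - 94*p - 168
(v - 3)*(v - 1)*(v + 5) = v^3 + v^2 - 17*v + 15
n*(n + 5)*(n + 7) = n^3 + 12*n^2 + 35*n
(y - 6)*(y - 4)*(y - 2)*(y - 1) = y^4 - 13*y^3 + 56*y^2 - 92*y + 48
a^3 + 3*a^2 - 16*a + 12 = (a - 2)*(a - 1)*(a + 6)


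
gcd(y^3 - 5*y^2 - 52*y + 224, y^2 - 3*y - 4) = y - 4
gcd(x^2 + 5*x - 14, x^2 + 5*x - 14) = x^2 + 5*x - 14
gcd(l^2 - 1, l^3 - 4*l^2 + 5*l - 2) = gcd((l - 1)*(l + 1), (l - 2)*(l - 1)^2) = l - 1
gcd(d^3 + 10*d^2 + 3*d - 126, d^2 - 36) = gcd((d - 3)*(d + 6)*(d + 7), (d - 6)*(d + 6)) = d + 6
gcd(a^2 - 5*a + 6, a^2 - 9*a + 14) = a - 2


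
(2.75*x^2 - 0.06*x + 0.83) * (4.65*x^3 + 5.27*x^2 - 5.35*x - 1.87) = 12.7875*x^5 + 14.2135*x^4 - 11.1692*x^3 - 0.447400000000001*x^2 - 4.3283*x - 1.5521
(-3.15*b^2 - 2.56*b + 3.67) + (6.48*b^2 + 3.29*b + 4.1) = 3.33*b^2 + 0.73*b + 7.77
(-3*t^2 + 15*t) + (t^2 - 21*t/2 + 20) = -2*t^2 + 9*t/2 + 20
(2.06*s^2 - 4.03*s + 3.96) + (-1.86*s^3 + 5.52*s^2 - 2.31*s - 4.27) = -1.86*s^3 + 7.58*s^2 - 6.34*s - 0.31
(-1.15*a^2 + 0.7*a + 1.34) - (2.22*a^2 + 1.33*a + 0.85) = -3.37*a^2 - 0.63*a + 0.49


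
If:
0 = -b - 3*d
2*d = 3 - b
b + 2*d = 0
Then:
No Solution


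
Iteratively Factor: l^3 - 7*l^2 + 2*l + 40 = (l - 4)*(l^2 - 3*l - 10) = (l - 4)*(l + 2)*(l - 5)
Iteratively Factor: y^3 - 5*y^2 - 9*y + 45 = (y + 3)*(y^2 - 8*y + 15) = (y - 5)*(y + 3)*(y - 3)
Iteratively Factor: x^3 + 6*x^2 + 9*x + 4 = (x + 4)*(x^2 + 2*x + 1) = (x + 1)*(x + 4)*(x + 1)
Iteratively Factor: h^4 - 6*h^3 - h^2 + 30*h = (h - 5)*(h^3 - h^2 - 6*h) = (h - 5)*(h + 2)*(h^2 - 3*h) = h*(h - 5)*(h + 2)*(h - 3)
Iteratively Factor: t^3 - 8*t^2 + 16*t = (t)*(t^2 - 8*t + 16) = t*(t - 4)*(t - 4)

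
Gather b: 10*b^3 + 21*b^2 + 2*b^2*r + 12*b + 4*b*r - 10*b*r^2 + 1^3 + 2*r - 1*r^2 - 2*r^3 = 10*b^3 + b^2*(2*r + 21) + b*(-10*r^2 + 4*r + 12) - 2*r^3 - r^2 + 2*r + 1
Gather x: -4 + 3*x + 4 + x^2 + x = x^2 + 4*x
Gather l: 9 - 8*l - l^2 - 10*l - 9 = -l^2 - 18*l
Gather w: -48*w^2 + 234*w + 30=-48*w^2 + 234*w + 30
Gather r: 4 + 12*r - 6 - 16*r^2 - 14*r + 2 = -16*r^2 - 2*r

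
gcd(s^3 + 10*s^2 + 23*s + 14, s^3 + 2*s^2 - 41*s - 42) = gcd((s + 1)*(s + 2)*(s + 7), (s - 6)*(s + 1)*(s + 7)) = s^2 + 8*s + 7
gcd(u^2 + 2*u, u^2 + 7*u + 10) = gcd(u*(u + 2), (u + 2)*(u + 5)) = u + 2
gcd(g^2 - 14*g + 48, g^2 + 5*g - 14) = 1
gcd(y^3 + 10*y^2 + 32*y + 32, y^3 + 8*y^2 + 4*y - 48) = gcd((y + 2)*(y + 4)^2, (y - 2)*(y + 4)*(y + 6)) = y + 4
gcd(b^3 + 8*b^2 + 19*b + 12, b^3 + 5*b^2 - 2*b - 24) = b^2 + 7*b + 12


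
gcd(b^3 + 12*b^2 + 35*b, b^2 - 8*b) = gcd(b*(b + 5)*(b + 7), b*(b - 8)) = b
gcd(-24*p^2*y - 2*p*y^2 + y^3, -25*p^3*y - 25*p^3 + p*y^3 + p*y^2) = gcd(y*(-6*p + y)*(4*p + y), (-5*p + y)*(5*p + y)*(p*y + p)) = 1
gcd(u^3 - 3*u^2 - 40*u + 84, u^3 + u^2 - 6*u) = u - 2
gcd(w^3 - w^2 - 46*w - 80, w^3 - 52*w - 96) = w^2 - 6*w - 16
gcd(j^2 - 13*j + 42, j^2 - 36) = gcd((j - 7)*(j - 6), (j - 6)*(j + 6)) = j - 6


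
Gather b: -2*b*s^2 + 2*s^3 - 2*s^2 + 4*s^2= -2*b*s^2 + 2*s^3 + 2*s^2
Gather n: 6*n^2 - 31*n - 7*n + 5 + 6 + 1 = 6*n^2 - 38*n + 12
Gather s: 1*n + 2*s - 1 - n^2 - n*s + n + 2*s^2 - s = -n^2 + 2*n + 2*s^2 + s*(1 - n) - 1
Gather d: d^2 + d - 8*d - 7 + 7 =d^2 - 7*d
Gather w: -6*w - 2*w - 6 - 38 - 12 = -8*w - 56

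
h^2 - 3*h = h*(h - 3)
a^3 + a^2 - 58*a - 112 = (a - 8)*(a + 2)*(a + 7)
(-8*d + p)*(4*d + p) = -32*d^2 - 4*d*p + p^2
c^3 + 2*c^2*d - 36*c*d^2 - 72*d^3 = (c - 6*d)*(c + 2*d)*(c + 6*d)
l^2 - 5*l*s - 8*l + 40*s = (l - 8)*(l - 5*s)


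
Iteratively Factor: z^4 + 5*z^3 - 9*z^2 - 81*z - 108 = (z + 3)*(z^3 + 2*z^2 - 15*z - 36) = (z + 3)^2*(z^2 - z - 12) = (z - 4)*(z + 3)^2*(z + 3)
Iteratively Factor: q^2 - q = (q - 1)*(q)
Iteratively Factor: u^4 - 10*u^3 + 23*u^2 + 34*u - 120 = (u - 5)*(u^3 - 5*u^2 - 2*u + 24) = (u - 5)*(u - 3)*(u^2 - 2*u - 8) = (u - 5)*(u - 4)*(u - 3)*(u + 2)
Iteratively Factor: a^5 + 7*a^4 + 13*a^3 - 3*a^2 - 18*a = (a + 3)*(a^4 + 4*a^3 + a^2 - 6*a) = (a + 2)*(a + 3)*(a^3 + 2*a^2 - 3*a) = (a - 1)*(a + 2)*(a + 3)*(a^2 + 3*a) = (a - 1)*(a + 2)*(a + 3)^2*(a)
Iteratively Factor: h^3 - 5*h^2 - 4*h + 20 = (h - 2)*(h^2 - 3*h - 10) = (h - 5)*(h - 2)*(h + 2)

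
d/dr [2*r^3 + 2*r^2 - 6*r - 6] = 6*r^2 + 4*r - 6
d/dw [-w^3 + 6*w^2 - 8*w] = -3*w^2 + 12*w - 8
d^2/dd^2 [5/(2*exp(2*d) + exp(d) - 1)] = 5*(2*(4*exp(d) + 1)^2*exp(d) - (8*exp(d) + 1)*(2*exp(2*d) + exp(d) - 1))*exp(d)/(2*exp(2*d) + exp(d) - 1)^3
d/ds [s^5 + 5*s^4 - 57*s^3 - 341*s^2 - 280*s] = 5*s^4 + 20*s^3 - 171*s^2 - 682*s - 280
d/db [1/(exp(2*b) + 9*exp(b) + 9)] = (-2*exp(b) - 9)*exp(b)/(exp(2*b) + 9*exp(b) + 9)^2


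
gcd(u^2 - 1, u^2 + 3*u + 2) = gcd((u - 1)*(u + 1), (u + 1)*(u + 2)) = u + 1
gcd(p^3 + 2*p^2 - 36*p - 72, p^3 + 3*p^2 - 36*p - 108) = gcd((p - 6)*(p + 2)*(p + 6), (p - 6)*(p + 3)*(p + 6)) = p^2 - 36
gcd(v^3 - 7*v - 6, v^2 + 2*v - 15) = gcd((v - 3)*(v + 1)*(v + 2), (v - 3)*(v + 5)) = v - 3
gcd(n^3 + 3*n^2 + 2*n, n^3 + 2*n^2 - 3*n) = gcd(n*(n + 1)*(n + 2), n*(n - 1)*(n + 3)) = n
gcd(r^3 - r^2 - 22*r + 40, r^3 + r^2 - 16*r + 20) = r^2 + 3*r - 10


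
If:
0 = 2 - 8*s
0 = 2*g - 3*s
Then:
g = 3/8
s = 1/4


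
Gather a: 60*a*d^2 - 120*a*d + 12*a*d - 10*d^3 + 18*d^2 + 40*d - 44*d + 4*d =a*(60*d^2 - 108*d) - 10*d^3 + 18*d^2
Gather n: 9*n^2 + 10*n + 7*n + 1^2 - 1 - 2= 9*n^2 + 17*n - 2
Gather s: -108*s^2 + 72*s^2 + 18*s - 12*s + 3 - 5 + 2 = -36*s^2 + 6*s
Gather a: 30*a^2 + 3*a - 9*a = 30*a^2 - 6*a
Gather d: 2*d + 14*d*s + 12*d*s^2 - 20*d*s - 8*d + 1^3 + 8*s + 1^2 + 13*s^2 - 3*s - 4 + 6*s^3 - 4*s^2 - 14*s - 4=d*(12*s^2 - 6*s - 6) + 6*s^3 + 9*s^2 - 9*s - 6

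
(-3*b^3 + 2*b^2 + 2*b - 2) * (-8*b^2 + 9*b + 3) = 24*b^5 - 43*b^4 - 7*b^3 + 40*b^2 - 12*b - 6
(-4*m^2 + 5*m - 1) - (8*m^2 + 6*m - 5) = -12*m^2 - m + 4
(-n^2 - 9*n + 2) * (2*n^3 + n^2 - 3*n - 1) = -2*n^5 - 19*n^4 - 2*n^3 + 30*n^2 + 3*n - 2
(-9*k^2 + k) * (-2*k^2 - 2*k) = 18*k^4 + 16*k^3 - 2*k^2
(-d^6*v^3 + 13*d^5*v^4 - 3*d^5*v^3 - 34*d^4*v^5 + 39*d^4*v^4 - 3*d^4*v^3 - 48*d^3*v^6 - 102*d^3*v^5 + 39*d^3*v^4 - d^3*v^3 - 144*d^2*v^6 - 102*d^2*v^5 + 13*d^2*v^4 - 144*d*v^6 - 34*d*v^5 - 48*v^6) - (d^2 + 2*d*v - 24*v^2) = -d^6*v^3 + 13*d^5*v^4 - 3*d^5*v^3 - 34*d^4*v^5 + 39*d^4*v^4 - 3*d^4*v^3 - 48*d^3*v^6 - 102*d^3*v^5 + 39*d^3*v^4 - d^3*v^3 - 144*d^2*v^6 - 102*d^2*v^5 + 13*d^2*v^4 - d^2 - 144*d*v^6 - 34*d*v^5 - 2*d*v - 48*v^6 + 24*v^2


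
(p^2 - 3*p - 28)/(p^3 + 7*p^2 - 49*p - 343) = (p + 4)/(p^2 + 14*p + 49)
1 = 1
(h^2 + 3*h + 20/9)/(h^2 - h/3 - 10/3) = (h + 4/3)/(h - 2)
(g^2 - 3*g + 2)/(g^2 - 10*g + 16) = (g - 1)/(g - 8)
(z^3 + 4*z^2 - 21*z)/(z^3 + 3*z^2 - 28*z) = (z - 3)/(z - 4)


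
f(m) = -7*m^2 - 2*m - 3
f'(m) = -14*m - 2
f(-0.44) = -3.48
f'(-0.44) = 4.16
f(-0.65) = -4.66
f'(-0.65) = 7.10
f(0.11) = -3.30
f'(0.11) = -3.54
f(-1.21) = -10.83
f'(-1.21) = 14.94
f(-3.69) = -90.93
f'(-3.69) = 49.66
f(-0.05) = -2.92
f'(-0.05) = -1.30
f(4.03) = -124.75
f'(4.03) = -58.42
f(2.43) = -49.19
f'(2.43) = -36.02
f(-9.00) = -552.00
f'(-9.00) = 124.00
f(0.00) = -3.00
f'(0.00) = -2.00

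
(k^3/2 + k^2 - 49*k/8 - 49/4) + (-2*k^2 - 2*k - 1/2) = k^3/2 - k^2 - 65*k/8 - 51/4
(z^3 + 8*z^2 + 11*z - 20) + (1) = z^3 + 8*z^2 + 11*z - 19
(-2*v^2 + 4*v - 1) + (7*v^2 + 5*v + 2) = 5*v^2 + 9*v + 1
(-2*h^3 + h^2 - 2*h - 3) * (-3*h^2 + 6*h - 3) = 6*h^5 - 15*h^4 + 18*h^3 - 6*h^2 - 12*h + 9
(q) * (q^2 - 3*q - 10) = q^3 - 3*q^2 - 10*q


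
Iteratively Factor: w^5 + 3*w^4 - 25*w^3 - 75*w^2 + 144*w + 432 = (w + 4)*(w^4 - w^3 - 21*w^2 + 9*w + 108) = (w + 3)*(w + 4)*(w^3 - 4*w^2 - 9*w + 36) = (w - 4)*(w + 3)*(w + 4)*(w^2 - 9) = (w - 4)*(w - 3)*(w + 3)*(w + 4)*(w + 3)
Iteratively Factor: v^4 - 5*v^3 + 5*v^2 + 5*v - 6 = (v + 1)*(v^3 - 6*v^2 + 11*v - 6) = (v - 3)*(v + 1)*(v^2 - 3*v + 2) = (v - 3)*(v - 1)*(v + 1)*(v - 2)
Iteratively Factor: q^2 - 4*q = (q - 4)*(q)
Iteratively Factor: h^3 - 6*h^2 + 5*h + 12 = (h - 3)*(h^2 - 3*h - 4) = (h - 3)*(h + 1)*(h - 4)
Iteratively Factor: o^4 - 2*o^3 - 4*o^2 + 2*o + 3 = (o - 1)*(o^3 - o^2 - 5*o - 3) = (o - 3)*(o - 1)*(o^2 + 2*o + 1) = (o - 3)*(o - 1)*(o + 1)*(o + 1)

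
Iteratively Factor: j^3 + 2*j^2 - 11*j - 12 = (j - 3)*(j^2 + 5*j + 4) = (j - 3)*(j + 4)*(j + 1)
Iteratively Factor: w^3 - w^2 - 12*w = (w + 3)*(w^2 - 4*w) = (w - 4)*(w + 3)*(w)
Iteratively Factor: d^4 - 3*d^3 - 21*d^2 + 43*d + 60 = (d - 5)*(d^3 + 2*d^2 - 11*d - 12) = (d - 5)*(d + 1)*(d^2 + d - 12) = (d - 5)*(d + 1)*(d + 4)*(d - 3)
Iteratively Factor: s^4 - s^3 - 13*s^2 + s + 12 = (s + 3)*(s^3 - 4*s^2 - s + 4) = (s - 1)*(s + 3)*(s^2 - 3*s - 4) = (s - 1)*(s + 1)*(s + 3)*(s - 4)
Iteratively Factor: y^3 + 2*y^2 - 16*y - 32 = (y + 4)*(y^2 - 2*y - 8) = (y - 4)*(y + 4)*(y + 2)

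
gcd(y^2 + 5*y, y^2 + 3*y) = y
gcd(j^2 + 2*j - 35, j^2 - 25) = j - 5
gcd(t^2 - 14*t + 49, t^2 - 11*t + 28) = t - 7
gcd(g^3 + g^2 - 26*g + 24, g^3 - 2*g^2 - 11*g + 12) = g^2 - 5*g + 4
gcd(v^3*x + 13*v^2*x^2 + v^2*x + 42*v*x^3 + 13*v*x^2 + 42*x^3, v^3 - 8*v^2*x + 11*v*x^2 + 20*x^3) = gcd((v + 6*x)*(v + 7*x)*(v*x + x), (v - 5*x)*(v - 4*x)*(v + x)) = 1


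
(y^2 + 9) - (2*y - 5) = y^2 - 2*y + 14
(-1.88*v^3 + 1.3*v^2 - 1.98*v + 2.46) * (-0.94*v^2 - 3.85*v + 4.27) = 1.7672*v^5 + 6.016*v^4 - 11.1714*v^3 + 10.8616*v^2 - 17.9256*v + 10.5042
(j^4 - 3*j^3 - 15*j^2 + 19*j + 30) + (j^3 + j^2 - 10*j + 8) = j^4 - 2*j^3 - 14*j^2 + 9*j + 38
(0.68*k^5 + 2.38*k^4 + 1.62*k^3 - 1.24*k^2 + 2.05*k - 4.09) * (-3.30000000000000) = -2.244*k^5 - 7.854*k^4 - 5.346*k^3 + 4.092*k^2 - 6.765*k + 13.497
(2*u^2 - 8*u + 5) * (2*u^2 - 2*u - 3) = 4*u^4 - 20*u^3 + 20*u^2 + 14*u - 15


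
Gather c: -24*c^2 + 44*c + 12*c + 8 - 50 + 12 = -24*c^2 + 56*c - 30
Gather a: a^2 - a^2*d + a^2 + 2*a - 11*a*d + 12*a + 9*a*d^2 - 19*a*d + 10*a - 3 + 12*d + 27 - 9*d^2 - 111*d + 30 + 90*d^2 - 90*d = a^2*(2 - d) + a*(9*d^2 - 30*d + 24) + 81*d^2 - 189*d + 54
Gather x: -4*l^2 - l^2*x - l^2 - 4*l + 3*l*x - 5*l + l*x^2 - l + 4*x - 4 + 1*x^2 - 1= -5*l^2 - 10*l + x^2*(l + 1) + x*(-l^2 + 3*l + 4) - 5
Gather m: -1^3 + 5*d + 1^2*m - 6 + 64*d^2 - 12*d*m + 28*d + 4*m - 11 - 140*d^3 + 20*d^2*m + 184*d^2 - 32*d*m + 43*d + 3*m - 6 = -140*d^3 + 248*d^2 + 76*d + m*(20*d^2 - 44*d + 8) - 24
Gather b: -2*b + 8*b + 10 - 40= 6*b - 30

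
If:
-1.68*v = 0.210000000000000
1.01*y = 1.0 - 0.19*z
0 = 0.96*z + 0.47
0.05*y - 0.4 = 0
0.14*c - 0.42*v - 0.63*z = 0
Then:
No Solution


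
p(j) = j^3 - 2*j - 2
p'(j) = 3*j^2 - 2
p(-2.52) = -12.96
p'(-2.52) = 17.05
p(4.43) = 76.08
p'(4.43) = 56.87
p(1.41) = -2.02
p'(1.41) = 3.96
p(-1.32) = -1.66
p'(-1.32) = 3.23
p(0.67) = -3.04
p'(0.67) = -0.65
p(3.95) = 51.73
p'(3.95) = 44.81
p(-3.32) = -31.95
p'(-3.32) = 31.07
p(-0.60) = -1.02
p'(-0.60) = -0.92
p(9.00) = 709.00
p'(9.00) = 241.00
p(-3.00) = -23.00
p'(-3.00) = 25.00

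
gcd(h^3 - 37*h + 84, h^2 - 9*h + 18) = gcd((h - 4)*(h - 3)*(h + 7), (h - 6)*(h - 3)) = h - 3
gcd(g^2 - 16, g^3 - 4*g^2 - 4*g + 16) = g - 4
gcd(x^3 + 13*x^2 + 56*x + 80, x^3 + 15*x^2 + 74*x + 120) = x^2 + 9*x + 20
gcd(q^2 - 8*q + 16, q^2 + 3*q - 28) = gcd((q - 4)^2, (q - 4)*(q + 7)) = q - 4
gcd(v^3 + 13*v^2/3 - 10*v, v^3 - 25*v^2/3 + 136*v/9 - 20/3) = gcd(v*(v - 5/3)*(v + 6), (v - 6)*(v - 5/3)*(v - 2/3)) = v - 5/3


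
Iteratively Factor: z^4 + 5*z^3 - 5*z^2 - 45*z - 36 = (z + 4)*(z^3 + z^2 - 9*z - 9) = (z - 3)*(z + 4)*(z^2 + 4*z + 3) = (z - 3)*(z + 1)*(z + 4)*(z + 3)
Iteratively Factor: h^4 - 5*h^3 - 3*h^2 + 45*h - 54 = (h - 3)*(h^3 - 2*h^2 - 9*h + 18) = (h - 3)^2*(h^2 + h - 6) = (h - 3)^2*(h - 2)*(h + 3)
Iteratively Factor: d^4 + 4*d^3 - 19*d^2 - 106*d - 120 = (d - 5)*(d^3 + 9*d^2 + 26*d + 24) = (d - 5)*(d + 2)*(d^2 + 7*d + 12) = (d - 5)*(d + 2)*(d + 4)*(d + 3)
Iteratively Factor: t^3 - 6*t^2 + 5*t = (t - 1)*(t^2 - 5*t) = t*(t - 1)*(t - 5)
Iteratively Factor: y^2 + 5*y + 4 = (y + 1)*(y + 4)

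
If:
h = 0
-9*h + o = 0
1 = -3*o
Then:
No Solution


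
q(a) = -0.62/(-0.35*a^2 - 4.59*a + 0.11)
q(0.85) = 0.15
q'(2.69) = -0.02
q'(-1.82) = -0.04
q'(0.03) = -3642.55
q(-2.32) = -0.07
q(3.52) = 0.03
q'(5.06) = -0.00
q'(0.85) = -0.20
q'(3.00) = -0.01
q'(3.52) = -0.01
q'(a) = -0.62*(0.7*a + 4.59)/(-0.35*a^2 - 4.59*a + 0.11)^2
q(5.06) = 0.02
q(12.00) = 0.01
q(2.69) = 0.04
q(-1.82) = -0.08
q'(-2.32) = -0.02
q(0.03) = 22.13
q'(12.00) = -0.00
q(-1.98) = -0.08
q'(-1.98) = -0.03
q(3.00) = 0.04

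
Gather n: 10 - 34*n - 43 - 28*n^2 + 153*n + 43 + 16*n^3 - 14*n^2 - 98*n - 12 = 16*n^3 - 42*n^2 + 21*n - 2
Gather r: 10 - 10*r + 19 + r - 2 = 27 - 9*r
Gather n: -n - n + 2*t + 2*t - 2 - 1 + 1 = -2*n + 4*t - 2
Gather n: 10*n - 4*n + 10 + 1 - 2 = 6*n + 9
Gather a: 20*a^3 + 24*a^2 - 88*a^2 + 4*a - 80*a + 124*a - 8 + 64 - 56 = 20*a^3 - 64*a^2 + 48*a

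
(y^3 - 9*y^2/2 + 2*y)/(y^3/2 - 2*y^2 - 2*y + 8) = y*(2*y - 1)/(y^2 - 4)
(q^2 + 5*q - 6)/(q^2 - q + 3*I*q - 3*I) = (q + 6)/(q + 3*I)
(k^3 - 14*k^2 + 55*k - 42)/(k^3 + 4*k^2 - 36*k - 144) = (k^2 - 8*k + 7)/(k^2 + 10*k + 24)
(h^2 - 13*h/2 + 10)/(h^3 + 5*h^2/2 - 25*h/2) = (h - 4)/(h*(h + 5))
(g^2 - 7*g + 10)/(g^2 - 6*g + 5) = (g - 2)/(g - 1)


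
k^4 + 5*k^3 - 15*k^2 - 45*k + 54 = (k - 3)*(k - 1)*(k + 3)*(k + 6)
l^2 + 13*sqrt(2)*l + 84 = (l + 6*sqrt(2))*(l + 7*sqrt(2))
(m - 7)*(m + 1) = m^2 - 6*m - 7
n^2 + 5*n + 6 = (n + 2)*(n + 3)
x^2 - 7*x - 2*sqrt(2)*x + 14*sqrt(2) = (x - 7)*(x - 2*sqrt(2))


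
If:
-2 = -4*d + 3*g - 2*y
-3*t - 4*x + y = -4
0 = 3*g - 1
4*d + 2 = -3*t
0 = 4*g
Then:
No Solution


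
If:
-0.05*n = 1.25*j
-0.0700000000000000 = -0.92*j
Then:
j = 0.08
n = -1.90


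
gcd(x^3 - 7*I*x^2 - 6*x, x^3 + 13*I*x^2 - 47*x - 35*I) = 1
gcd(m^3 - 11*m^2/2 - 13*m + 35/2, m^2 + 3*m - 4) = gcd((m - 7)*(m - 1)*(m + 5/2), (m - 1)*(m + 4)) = m - 1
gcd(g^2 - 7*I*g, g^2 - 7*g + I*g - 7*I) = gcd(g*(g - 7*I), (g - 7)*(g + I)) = 1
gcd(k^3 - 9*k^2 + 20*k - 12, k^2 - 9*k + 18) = k - 6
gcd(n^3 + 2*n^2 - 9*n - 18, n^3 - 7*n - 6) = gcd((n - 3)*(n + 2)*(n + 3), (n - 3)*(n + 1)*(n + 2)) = n^2 - n - 6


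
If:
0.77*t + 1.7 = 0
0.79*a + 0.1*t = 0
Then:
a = 0.28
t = -2.21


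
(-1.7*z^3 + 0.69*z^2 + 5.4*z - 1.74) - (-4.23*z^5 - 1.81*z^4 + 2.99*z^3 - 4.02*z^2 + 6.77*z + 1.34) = 4.23*z^5 + 1.81*z^4 - 4.69*z^3 + 4.71*z^2 - 1.37*z - 3.08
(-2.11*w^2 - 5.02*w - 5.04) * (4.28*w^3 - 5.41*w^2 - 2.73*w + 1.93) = -9.0308*w^5 - 10.0705*w^4 + 11.3473*w^3 + 36.8987*w^2 + 4.0706*w - 9.7272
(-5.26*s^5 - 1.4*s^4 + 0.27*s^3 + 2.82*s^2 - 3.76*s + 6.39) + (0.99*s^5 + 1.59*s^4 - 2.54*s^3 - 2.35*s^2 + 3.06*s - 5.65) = -4.27*s^5 + 0.19*s^4 - 2.27*s^3 + 0.47*s^2 - 0.7*s + 0.739999999999999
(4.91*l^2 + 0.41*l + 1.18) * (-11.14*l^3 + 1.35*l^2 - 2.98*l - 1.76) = -54.6974*l^5 + 2.0611*l^4 - 27.2235*l^3 - 8.2704*l^2 - 4.238*l - 2.0768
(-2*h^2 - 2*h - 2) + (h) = -2*h^2 - h - 2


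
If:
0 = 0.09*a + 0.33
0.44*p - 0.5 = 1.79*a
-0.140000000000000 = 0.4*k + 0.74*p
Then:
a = -3.67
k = 25.14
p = -13.78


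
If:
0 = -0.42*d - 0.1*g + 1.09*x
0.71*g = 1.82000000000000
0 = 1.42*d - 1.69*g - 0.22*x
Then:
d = 3.28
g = 2.56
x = 1.50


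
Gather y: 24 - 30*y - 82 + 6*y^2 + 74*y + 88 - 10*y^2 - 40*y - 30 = -4*y^2 + 4*y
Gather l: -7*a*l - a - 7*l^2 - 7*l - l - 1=-a - 7*l^2 + l*(-7*a - 8) - 1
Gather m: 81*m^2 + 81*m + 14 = 81*m^2 + 81*m + 14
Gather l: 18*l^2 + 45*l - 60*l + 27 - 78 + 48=18*l^2 - 15*l - 3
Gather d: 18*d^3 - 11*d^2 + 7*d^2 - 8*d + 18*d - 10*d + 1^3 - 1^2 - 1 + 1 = 18*d^3 - 4*d^2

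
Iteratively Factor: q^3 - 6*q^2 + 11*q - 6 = (q - 3)*(q^2 - 3*q + 2) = (q - 3)*(q - 1)*(q - 2)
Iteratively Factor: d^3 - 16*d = (d)*(d^2 - 16) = d*(d - 4)*(d + 4)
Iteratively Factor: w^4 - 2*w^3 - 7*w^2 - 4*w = (w + 1)*(w^3 - 3*w^2 - 4*w) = w*(w + 1)*(w^2 - 3*w - 4) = w*(w + 1)^2*(w - 4)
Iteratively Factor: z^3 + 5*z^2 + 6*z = (z)*(z^2 + 5*z + 6) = z*(z + 2)*(z + 3)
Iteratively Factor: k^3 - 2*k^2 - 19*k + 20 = (k - 5)*(k^2 + 3*k - 4) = (k - 5)*(k + 4)*(k - 1)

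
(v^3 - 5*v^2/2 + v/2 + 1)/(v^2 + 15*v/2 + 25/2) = (2*v^3 - 5*v^2 + v + 2)/(2*v^2 + 15*v + 25)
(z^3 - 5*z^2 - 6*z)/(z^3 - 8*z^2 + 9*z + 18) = z/(z - 3)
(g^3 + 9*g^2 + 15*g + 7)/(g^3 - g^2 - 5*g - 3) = (g + 7)/(g - 3)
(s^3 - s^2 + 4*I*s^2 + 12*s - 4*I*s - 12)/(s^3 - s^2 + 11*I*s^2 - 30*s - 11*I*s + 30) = (s - 2*I)/(s + 5*I)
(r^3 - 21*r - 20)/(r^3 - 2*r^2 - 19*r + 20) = (r + 1)/(r - 1)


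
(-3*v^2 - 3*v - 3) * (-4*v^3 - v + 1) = 12*v^5 + 12*v^4 + 15*v^3 - 3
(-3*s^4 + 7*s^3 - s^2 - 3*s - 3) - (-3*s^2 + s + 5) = -3*s^4 + 7*s^3 + 2*s^2 - 4*s - 8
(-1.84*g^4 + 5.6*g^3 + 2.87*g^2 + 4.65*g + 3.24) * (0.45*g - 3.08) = -0.828*g^5 + 8.1872*g^4 - 15.9565*g^3 - 6.7471*g^2 - 12.864*g - 9.9792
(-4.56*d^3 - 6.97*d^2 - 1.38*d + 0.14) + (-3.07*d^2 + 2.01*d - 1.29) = -4.56*d^3 - 10.04*d^2 + 0.63*d - 1.15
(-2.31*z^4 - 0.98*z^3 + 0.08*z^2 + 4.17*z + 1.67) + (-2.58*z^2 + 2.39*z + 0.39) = -2.31*z^4 - 0.98*z^3 - 2.5*z^2 + 6.56*z + 2.06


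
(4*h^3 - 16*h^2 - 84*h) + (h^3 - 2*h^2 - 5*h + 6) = 5*h^3 - 18*h^2 - 89*h + 6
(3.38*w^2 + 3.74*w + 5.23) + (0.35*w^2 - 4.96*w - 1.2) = 3.73*w^2 - 1.22*w + 4.03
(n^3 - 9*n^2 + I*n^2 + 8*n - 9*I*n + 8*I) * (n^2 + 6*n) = n^5 - 3*n^4 + I*n^4 - 46*n^3 - 3*I*n^3 + 48*n^2 - 46*I*n^2 + 48*I*n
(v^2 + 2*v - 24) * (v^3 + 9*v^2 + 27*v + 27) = v^5 + 11*v^4 + 21*v^3 - 135*v^2 - 594*v - 648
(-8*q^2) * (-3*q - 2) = 24*q^3 + 16*q^2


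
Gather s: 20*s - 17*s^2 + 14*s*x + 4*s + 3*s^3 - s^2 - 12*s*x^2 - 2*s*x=3*s^3 - 18*s^2 + s*(-12*x^2 + 12*x + 24)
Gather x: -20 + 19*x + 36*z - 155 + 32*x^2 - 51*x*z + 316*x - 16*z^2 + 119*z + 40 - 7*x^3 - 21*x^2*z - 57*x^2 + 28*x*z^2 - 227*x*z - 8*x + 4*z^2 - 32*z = -7*x^3 + x^2*(-21*z - 25) + x*(28*z^2 - 278*z + 327) - 12*z^2 + 123*z - 135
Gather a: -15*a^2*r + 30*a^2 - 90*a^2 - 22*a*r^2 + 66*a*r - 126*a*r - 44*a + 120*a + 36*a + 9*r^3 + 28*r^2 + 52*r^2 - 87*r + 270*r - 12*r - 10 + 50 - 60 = a^2*(-15*r - 60) + a*(-22*r^2 - 60*r + 112) + 9*r^3 + 80*r^2 + 171*r - 20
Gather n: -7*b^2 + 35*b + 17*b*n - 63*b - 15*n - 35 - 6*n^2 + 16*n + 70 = -7*b^2 - 28*b - 6*n^2 + n*(17*b + 1) + 35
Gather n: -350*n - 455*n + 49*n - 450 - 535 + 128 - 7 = -756*n - 864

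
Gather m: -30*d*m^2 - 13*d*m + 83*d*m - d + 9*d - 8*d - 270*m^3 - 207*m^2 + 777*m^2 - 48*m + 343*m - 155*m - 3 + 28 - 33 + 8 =-270*m^3 + m^2*(570 - 30*d) + m*(70*d + 140)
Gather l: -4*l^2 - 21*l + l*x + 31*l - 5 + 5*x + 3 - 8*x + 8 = -4*l^2 + l*(x + 10) - 3*x + 6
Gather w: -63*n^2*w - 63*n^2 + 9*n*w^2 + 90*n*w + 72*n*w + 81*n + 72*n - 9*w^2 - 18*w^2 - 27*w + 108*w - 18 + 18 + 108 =-63*n^2 + 153*n + w^2*(9*n - 27) + w*(-63*n^2 + 162*n + 81) + 108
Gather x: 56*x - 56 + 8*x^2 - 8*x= 8*x^2 + 48*x - 56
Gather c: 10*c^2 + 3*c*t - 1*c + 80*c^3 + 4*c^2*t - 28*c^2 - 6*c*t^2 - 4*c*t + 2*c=80*c^3 + c^2*(4*t - 18) + c*(-6*t^2 - t + 1)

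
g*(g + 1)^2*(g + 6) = g^4 + 8*g^3 + 13*g^2 + 6*g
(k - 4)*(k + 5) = k^2 + k - 20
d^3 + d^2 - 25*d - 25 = (d - 5)*(d + 1)*(d + 5)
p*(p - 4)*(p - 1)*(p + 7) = p^4 + 2*p^3 - 31*p^2 + 28*p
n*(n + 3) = n^2 + 3*n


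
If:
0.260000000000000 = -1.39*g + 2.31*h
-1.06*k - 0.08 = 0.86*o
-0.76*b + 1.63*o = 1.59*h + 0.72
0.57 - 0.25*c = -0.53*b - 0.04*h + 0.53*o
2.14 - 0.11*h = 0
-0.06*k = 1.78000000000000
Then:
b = 36.58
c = 5.61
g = 32.14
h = 19.45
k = -29.67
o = 36.47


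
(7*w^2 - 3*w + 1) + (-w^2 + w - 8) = 6*w^2 - 2*w - 7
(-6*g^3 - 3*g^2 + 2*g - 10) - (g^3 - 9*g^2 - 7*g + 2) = -7*g^3 + 6*g^2 + 9*g - 12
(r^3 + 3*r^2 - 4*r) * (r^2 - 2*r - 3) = r^5 + r^4 - 13*r^3 - r^2 + 12*r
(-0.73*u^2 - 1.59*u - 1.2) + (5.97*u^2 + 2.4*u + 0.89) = 5.24*u^2 + 0.81*u - 0.31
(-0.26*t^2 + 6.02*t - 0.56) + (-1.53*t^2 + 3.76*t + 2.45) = -1.79*t^2 + 9.78*t + 1.89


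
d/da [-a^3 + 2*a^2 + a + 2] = -3*a^2 + 4*a + 1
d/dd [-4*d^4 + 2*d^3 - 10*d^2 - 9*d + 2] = -16*d^3 + 6*d^2 - 20*d - 9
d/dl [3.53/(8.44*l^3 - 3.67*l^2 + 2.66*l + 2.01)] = (-89.3796*l^2 + 25.9102*l - 9.3898)/(8.44*l^3 - 3.67*l^2 + 2.66*l + 2.01)^2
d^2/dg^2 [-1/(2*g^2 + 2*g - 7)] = 4*(2*g^2 + 2*g - 2*(2*g + 1)^2 - 7)/(2*g^2 + 2*g - 7)^3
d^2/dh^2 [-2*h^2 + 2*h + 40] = -4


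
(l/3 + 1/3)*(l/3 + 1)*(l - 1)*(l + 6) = l^4/9 + l^3 + 17*l^2/9 - l - 2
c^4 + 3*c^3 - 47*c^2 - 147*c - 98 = (c - 7)*(c + 1)*(c + 2)*(c + 7)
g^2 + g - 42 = (g - 6)*(g + 7)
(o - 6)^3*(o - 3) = o^4 - 21*o^3 + 162*o^2 - 540*o + 648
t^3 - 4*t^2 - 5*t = t*(t - 5)*(t + 1)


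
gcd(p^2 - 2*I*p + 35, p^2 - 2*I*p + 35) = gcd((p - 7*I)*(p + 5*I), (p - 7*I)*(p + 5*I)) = p^2 - 2*I*p + 35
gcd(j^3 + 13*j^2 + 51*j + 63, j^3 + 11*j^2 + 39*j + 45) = j^2 + 6*j + 9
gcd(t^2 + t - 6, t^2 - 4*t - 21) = t + 3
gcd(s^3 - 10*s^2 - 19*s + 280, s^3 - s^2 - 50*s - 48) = s - 8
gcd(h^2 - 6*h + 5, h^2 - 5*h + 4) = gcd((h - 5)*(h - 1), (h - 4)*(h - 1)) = h - 1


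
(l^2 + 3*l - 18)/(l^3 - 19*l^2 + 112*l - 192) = (l + 6)/(l^2 - 16*l + 64)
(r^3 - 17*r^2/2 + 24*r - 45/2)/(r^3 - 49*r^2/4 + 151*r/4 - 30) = 2*(2*r^2 - 11*r + 15)/(4*r^2 - 37*r + 40)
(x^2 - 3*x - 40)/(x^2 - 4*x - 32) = (x + 5)/(x + 4)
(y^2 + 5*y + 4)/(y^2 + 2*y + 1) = (y + 4)/(y + 1)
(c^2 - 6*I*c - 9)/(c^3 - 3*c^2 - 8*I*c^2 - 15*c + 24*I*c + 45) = (c - 3*I)/(c^2 - c*(3 + 5*I) + 15*I)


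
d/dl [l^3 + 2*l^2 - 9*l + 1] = 3*l^2 + 4*l - 9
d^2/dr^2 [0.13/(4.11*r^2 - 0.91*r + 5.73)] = (-4.391946*r^2 + 0.972426*r + 0.13*(8.22*r - 0.91)*(16.44*r - 1.82) - 6.123078)/(4.11*r^2 - 0.91*r + 5.73)^3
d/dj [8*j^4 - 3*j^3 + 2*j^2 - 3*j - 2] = 32*j^3 - 9*j^2 + 4*j - 3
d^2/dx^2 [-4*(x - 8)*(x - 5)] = -8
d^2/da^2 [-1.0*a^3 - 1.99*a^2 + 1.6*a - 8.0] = -6.0*a - 3.98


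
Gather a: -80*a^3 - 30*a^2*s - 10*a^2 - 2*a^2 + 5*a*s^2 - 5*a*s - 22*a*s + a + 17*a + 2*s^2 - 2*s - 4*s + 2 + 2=-80*a^3 + a^2*(-30*s - 12) + a*(5*s^2 - 27*s + 18) + 2*s^2 - 6*s + 4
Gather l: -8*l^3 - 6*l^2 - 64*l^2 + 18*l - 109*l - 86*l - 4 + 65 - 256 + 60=-8*l^3 - 70*l^2 - 177*l - 135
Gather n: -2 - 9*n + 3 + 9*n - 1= 0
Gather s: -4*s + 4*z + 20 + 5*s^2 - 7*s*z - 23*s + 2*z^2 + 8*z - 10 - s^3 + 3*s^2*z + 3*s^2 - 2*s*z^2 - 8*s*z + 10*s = -s^3 + s^2*(3*z + 8) + s*(-2*z^2 - 15*z - 17) + 2*z^2 + 12*z + 10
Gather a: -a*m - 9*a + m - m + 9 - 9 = a*(-m - 9)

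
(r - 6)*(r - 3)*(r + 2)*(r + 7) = r^4 - 49*r^2 + 36*r + 252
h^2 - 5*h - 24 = (h - 8)*(h + 3)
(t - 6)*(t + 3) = t^2 - 3*t - 18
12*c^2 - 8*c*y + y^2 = (-6*c + y)*(-2*c + y)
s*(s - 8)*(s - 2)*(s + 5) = s^4 - 5*s^3 - 34*s^2 + 80*s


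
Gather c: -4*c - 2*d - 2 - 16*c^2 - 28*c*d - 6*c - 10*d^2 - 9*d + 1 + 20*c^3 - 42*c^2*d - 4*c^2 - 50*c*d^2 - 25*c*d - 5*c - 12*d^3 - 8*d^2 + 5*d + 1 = 20*c^3 + c^2*(-42*d - 20) + c*(-50*d^2 - 53*d - 15) - 12*d^3 - 18*d^2 - 6*d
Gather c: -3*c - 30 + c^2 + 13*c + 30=c^2 + 10*c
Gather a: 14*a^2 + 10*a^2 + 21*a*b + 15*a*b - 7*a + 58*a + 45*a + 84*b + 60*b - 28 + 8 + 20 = 24*a^2 + a*(36*b + 96) + 144*b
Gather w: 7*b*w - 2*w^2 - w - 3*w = -2*w^2 + w*(7*b - 4)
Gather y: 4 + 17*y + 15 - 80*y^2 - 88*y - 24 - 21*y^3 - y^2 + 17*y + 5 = -21*y^3 - 81*y^2 - 54*y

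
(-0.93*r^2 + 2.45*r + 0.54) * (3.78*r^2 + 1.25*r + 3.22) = -3.5154*r^4 + 8.0985*r^3 + 2.1091*r^2 + 8.564*r + 1.7388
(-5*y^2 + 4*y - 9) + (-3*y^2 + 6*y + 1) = -8*y^2 + 10*y - 8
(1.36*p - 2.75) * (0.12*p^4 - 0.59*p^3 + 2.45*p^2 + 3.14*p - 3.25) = 0.1632*p^5 - 1.1324*p^4 + 4.9545*p^3 - 2.4671*p^2 - 13.055*p + 8.9375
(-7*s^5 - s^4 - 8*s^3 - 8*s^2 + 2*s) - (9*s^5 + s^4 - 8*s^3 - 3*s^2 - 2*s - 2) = -16*s^5 - 2*s^4 - 5*s^2 + 4*s + 2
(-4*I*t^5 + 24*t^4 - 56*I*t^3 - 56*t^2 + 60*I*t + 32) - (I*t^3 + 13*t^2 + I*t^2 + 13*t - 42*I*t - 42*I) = -4*I*t^5 + 24*t^4 - 57*I*t^3 - 69*t^2 - I*t^2 - 13*t + 102*I*t + 32 + 42*I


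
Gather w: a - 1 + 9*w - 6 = a + 9*w - 7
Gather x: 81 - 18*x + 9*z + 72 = -18*x + 9*z + 153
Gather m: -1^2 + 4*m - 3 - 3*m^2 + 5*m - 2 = -3*m^2 + 9*m - 6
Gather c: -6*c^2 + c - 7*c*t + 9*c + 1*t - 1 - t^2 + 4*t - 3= -6*c^2 + c*(10 - 7*t) - t^2 + 5*t - 4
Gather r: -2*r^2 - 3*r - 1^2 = -2*r^2 - 3*r - 1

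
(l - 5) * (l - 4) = l^2 - 9*l + 20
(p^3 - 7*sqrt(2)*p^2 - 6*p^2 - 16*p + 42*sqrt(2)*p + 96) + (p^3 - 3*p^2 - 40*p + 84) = 2*p^3 - 7*sqrt(2)*p^2 - 9*p^2 - 56*p + 42*sqrt(2)*p + 180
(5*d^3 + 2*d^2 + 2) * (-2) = -10*d^3 - 4*d^2 - 4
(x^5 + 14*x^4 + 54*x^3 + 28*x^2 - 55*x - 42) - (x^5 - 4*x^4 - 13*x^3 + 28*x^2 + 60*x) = 18*x^4 + 67*x^3 - 115*x - 42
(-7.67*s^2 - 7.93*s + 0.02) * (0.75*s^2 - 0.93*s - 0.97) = -5.7525*s^4 + 1.1856*s^3 + 14.8298*s^2 + 7.6735*s - 0.0194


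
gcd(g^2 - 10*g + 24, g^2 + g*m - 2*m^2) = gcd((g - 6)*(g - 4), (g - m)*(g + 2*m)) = 1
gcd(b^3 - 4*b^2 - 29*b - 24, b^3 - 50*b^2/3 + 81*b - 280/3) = b - 8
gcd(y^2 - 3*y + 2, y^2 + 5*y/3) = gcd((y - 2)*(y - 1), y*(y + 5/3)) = 1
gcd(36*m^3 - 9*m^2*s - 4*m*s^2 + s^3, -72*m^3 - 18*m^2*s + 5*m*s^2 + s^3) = -12*m^2 - m*s + s^2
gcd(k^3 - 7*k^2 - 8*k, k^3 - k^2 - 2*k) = k^2 + k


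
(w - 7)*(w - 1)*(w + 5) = w^3 - 3*w^2 - 33*w + 35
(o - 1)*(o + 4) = o^2 + 3*o - 4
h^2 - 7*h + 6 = (h - 6)*(h - 1)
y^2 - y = y*(y - 1)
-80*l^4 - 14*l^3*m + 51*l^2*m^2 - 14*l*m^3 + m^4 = (-8*l + m)*(-5*l + m)*(-2*l + m)*(l + m)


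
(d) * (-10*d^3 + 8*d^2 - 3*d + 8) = -10*d^4 + 8*d^3 - 3*d^2 + 8*d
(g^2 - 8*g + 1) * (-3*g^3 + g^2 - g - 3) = -3*g^5 + 25*g^4 - 12*g^3 + 6*g^2 + 23*g - 3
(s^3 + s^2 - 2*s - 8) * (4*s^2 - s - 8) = 4*s^5 + 3*s^4 - 17*s^3 - 38*s^2 + 24*s + 64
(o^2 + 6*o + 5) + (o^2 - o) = 2*o^2 + 5*o + 5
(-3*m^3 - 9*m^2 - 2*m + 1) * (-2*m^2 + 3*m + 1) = 6*m^5 + 9*m^4 - 26*m^3 - 17*m^2 + m + 1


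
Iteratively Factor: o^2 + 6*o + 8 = (o + 2)*(o + 4)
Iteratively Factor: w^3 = (w)*(w^2) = w^2*(w)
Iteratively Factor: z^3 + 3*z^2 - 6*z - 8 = (z - 2)*(z^2 + 5*z + 4) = (z - 2)*(z + 1)*(z + 4)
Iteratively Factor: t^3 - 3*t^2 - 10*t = (t)*(t^2 - 3*t - 10) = t*(t - 5)*(t + 2)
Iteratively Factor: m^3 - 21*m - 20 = (m - 5)*(m^2 + 5*m + 4) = (m - 5)*(m + 4)*(m + 1)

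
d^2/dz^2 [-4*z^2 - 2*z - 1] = -8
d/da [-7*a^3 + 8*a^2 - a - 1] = -21*a^2 + 16*a - 1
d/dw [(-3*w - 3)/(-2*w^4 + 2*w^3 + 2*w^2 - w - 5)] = 3*(2*w^4 - 2*w^3 - 2*w^2 + w - (w + 1)*(8*w^3 - 6*w^2 - 4*w + 1) + 5)/(2*w^4 - 2*w^3 - 2*w^2 + w + 5)^2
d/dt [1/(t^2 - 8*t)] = 2*(4 - t)/(t^2*(t - 8)^2)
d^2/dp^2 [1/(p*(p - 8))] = 2*(p^2 + p*(p - 8) + (p - 8)^2)/(p^3*(p - 8)^3)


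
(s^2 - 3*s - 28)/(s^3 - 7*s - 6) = (-s^2 + 3*s + 28)/(-s^3 + 7*s + 6)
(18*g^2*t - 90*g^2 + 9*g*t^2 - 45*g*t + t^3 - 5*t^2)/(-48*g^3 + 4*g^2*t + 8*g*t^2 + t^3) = (3*g*t - 15*g + t^2 - 5*t)/(-8*g^2 + 2*g*t + t^2)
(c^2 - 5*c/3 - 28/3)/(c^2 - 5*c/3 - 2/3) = (-3*c^2 + 5*c + 28)/(-3*c^2 + 5*c + 2)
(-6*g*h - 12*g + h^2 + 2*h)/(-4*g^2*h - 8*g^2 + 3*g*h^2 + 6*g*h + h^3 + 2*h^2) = (6*g - h)/(4*g^2 - 3*g*h - h^2)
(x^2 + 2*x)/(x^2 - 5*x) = (x + 2)/(x - 5)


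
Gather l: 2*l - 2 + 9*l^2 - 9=9*l^2 + 2*l - 11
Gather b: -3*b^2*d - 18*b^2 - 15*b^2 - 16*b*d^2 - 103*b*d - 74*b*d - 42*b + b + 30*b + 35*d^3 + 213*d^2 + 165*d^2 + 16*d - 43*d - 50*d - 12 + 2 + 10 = b^2*(-3*d - 33) + b*(-16*d^2 - 177*d - 11) + 35*d^3 + 378*d^2 - 77*d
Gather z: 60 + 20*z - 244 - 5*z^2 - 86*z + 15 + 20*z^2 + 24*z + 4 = 15*z^2 - 42*z - 165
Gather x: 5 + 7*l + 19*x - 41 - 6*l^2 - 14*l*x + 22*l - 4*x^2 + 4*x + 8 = -6*l^2 + 29*l - 4*x^2 + x*(23 - 14*l) - 28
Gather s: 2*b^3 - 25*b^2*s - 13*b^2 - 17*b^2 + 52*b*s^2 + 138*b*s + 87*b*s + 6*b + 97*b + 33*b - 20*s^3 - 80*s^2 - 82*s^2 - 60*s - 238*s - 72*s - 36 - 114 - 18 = 2*b^3 - 30*b^2 + 136*b - 20*s^3 + s^2*(52*b - 162) + s*(-25*b^2 + 225*b - 370) - 168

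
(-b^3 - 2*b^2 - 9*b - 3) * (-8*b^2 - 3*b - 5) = 8*b^5 + 19*b^4 + 83*b^3 + 61*b^2 + 54*b + 15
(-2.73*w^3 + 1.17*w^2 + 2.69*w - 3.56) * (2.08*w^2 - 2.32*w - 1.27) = -5.6784*w^5 + 8.7672*w^4 + 6.3479*w^3 - 15.1315*w^2 + 4.8429*w + 4.5212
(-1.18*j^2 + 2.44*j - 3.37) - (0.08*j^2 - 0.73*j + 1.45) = -1.26*j^2 + 3.17*j - 4.82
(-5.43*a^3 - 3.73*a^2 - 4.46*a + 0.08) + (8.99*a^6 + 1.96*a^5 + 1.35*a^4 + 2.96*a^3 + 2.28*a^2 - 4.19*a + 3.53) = 8.99*a^6 + 1.96*a^5 + 1.35*a^4 - 2.47*a^3 - 1.45*a^2 - 8.65*a + 3.61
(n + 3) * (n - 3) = n^2 - 9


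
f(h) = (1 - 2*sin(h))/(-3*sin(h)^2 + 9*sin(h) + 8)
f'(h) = (1 - 2*sin(h))*(6*sin(h)*cos(h) - 9*cos(h))/(-3*sin(h)^2 + 9*sin(h) + 8)^2 - 2*cos(h)/(-3*sin(h)^2 + 9*sin(h) + 8) = (-6*sin(h)^2 + 6*sin(h) - 25)*cos(h)/(3*sin(h)^2 - 9*sin(h) - 8)^2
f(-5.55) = -0.03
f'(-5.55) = -0.11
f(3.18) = 0.14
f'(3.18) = 0.43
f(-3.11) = 0.14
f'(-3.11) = 0.42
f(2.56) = -0.01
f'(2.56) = 0.14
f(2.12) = -0.05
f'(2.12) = 0.07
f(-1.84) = -0.85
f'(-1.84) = 0.81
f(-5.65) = -0.01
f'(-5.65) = -0.13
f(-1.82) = -0.83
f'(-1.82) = 0.72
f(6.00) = 0.30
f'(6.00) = -0.95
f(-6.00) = 0.04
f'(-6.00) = -0.22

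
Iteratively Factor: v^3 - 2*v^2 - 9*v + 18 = (v + 3)*(v^2 - 5*v + 6) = (v - 3)*(v + 3)*(v - 2)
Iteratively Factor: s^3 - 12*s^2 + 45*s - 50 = (s - 2)*(s^2 - 10*s + 25) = (s - 5)*(s - 2)*(s - 5)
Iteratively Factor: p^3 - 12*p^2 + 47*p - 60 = (p - 3)*(p^2 - 9*p + 20) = (p - 5)*(p - 3)*(p - 4)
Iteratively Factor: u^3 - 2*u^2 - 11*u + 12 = (u - 1)*(u^2 - u - 12) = (u - 4)*(u - 1)*(u + 3)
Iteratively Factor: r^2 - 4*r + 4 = (r - 2)*(r - 2)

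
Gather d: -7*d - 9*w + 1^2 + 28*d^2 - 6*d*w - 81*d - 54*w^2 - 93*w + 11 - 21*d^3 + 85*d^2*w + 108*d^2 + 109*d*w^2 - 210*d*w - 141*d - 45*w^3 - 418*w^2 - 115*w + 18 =-21*d^3 + d^2*(85*w + 136) + d*(109*w^2 - 216*w - 229) - 45*w^3 - 472*w^2 - 217*w + 30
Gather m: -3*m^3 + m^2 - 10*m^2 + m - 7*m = -3*m^3 - 9*m^2 - 6*m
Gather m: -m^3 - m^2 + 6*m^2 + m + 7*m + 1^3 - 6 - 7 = -m^3 + 5*m^2 + 8*m - 12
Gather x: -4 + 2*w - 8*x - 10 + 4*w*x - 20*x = 2*w + x*(4*w - 28) - 14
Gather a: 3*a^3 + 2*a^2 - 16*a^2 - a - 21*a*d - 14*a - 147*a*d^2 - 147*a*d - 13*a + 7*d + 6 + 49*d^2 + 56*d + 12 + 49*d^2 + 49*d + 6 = 3*a^3 - 14*a^2 + a*(-147*d^2 - 168*d - 28) + 98*d^2 + 112*d + 24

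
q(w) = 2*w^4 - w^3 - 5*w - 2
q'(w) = 8*w^3 - 3*w^2 - 5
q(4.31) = 586.53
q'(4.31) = 579.78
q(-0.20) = -0.99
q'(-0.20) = -5.18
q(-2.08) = 54.83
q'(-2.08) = -89.97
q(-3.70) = 441.99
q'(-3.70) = -451.29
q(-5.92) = 2691.57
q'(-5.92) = -1769.94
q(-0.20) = -0.99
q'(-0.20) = -5.18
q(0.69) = -5.33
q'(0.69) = -3.80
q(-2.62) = 123.32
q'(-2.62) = -169.47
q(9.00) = 12346.00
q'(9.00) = 5584.00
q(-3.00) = 202.00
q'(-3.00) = -248.00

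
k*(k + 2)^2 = k^3 + 4*k^2 + 4*k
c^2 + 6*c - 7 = (c - 1)*(c + 7)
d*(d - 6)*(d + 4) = d^3 - 2*d^2 - 24*d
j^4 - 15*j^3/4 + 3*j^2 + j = j*(j - 2)^2*(j + 1/4)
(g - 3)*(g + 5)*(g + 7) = g^3 + 9*g^2 - g - 105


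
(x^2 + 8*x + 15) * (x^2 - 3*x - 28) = x^4 + 5*x^3 - 37*x^2 - 269*x - 420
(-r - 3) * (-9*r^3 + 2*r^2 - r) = 9*r^4 + 25*r^3 - 5*r^2 + 3*r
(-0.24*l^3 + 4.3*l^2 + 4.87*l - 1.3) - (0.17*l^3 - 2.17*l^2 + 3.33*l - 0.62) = -0.41*l^3 + 6.47*l^2 + 1.54*l - 0.68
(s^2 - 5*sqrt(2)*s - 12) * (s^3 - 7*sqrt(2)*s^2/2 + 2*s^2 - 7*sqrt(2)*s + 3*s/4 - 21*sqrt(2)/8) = s^5 - 17*sqrt(2)*s^4/2 + 2*s^4 - 17*sqrt(2)*s^3 + 95*s^3/4 + 46*s^2 + 285*sqrt(2)*s^2/8 + 69*s/4 + 84*sqrt(2)*s + 63*sqrt(2)/2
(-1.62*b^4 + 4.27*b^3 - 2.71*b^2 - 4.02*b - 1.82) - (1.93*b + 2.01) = -1.62*b^4 + 4.27*b^3 - 2.71*b^2 - 5.95*b - 3.83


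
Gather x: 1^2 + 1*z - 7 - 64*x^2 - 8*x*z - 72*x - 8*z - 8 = -64*x^2 + x*(-8*z - 72) - 7*z - 14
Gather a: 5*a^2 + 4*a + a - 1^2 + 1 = 5*a^2 + 5*a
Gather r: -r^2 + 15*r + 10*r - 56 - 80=-r^2 + 25*r - 136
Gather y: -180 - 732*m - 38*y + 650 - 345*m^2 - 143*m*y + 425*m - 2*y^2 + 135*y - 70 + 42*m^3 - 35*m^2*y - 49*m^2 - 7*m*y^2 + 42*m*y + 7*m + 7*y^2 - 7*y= 42*m^3 - 394*m^2 - 300*m + y^2*(5 - 7*m) + y*(-35*m^2 - 101*m + 90) + 400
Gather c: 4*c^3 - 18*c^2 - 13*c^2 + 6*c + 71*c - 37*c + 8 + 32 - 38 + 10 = 4*c^3 - 31*c^2 + 40*c + 12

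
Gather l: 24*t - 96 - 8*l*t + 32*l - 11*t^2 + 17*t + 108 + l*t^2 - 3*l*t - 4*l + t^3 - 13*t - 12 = l*(t^2 - 11*t + 28) + t^3 - 11*t^2 + 28*t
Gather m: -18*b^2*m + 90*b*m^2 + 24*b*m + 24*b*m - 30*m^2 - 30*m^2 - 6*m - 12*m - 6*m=m^2*(90*b - 60) + m*(-18*b^2 + 48*b - 24)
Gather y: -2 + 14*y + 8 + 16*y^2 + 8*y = 16*y^2 + 22*y + 6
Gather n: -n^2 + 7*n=-n^2 + 7*n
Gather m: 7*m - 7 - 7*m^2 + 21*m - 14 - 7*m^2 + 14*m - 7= -14*m^2 + 42*m - 28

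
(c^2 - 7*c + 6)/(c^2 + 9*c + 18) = (c^2 - 7*c + 6)/(c^2 + 9*c + 18)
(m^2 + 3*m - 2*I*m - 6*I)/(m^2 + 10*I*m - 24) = (m^2 + m*(3 - 2*I) - 6*I)/(m^2 + 10*I*m - 24)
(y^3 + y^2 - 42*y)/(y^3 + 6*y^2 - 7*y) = (y - 6)/(y - 1)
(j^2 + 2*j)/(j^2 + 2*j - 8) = j*(j + 2)/(j^2 + 2*j - 8)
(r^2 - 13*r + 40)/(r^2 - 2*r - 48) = (r - 5)/(r + 6)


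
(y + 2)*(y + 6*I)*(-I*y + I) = -I*y^3 + 6*y^2 - I*y^2 + 6*y + 2*I*y - 12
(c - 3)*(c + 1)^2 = c^3 - c^2 - 5*c - 3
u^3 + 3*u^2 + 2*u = u*(u + 1)*(u + 2)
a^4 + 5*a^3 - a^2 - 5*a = a*(a - 1)*(a + 1)*(a + 5)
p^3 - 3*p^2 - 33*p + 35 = (p - 7)*(p - 1)*(p + 5)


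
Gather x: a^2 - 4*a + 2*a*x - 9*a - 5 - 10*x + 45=a^2 - 13*a + x*(2*a - 10) + 40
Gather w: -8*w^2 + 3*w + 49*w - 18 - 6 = -8*w^2 + 52*w - 24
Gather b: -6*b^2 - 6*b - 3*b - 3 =-6*b^2 - 9*b - 3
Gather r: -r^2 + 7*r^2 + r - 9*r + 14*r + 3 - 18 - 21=6*r^2 + 6*r - 36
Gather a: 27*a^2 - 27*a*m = 27*a^2 - 27*a*m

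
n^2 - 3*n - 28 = (n - 7)*(n + 4)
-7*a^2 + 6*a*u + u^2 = (-a + u)*(7*a + u)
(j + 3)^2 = j^2 + 6*j + 9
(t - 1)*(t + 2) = t^2 + t - 2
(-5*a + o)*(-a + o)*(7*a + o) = 35*a^3 - 37*a^2*o + a*o^2 + o^3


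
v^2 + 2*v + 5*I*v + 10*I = (v + 2)*(v + 5*I)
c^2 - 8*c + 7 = (c - 7)*(c - 1)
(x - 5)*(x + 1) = x^2 - 4*x - 5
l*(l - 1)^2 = l^3 - 2*l^2 + l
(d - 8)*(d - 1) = d^2 - 9*d + 8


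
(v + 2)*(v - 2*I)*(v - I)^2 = v^4 + 2*v^3 - 4*I*v^3 - 5*v^2 - 8*I*v^2 - 10*v + 2*I*v + 4*I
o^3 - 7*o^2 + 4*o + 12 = (o - 6)*(o - 2)*(o + 1)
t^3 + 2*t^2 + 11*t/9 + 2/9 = (t + 1/3)*(t + 2/3)*(t + 1)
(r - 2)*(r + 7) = r^2 + 5*r - 14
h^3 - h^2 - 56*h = h*(h - 8)*(h + 7)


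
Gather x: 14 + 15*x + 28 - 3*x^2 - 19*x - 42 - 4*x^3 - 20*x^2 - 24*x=-4*x^3 - 23*x^2 - 28*x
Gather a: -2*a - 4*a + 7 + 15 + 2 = 24 - 6*a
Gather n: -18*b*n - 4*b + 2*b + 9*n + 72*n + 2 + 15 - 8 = -2*b + n*(81 - 18*b) + 9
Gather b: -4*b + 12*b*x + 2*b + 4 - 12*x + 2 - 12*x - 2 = b*(12*x - 2) - 24*x + 4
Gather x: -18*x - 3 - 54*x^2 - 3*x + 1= -54*x^2 - 21*x - 2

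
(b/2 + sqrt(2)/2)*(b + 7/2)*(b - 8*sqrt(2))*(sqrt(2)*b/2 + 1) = sqrt(2)*b^4/4 - 3*b^3 + 7*sqrt(2)*b^3/8 - 15*sqrt(2)*b^2/2 - 21*b^2/2 - 105*sqrt(2)*b/4 - 8*b - 28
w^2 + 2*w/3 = w*(w + 2/3)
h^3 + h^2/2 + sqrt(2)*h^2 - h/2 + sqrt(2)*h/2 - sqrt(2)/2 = (h - 1/2)*(h + 1)*(h + sqrt(2))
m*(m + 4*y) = m^2 + 4*m*y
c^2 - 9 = (c - 3)*(c + 3)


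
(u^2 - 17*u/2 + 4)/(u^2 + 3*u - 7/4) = 2*(u - 8)/(2*u + 7)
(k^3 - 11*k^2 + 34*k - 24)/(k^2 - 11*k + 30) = (k^2 - 5*k + 4)/(k - 5)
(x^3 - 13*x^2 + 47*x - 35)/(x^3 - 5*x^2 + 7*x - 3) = (x^2 - 12*x + 35)/(x^2 - 4*x + 3)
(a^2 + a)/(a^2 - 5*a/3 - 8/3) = 3*a/(3*a - 8)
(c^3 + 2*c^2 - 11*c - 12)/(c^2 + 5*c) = (c^3 + 2*c^2 - 11*c - 12)/(c*(c + 5))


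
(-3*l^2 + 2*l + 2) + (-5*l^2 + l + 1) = -8*l^2 + 3*l + 3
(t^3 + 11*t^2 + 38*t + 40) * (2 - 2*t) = -2*t^4 - 20*t^3 - 54*t^2 - 4*t + 80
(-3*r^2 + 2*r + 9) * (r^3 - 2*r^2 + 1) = -3*r^5 + 8*r^4 + 5*r^3 - 21*r^2 + 2*r + 9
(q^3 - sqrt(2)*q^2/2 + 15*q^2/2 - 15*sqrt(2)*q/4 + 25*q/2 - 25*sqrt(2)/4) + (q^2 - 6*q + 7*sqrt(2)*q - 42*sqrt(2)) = q^3 - sqrt(2)*q^2/2 + 17*q^2/2 + 13*sqrt(2)*q/4 + 13*q/2 - 193*sqrt(2)/4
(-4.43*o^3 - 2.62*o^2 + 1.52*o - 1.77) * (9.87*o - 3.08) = -43.7241*o^4 - 12.215*o^3 + 23.072*o^2 - 22.1515*o + 5.4516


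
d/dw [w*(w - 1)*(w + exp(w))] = w^2*exp(w) + 3*w^2 + w*exp(w) - 2*w - exp(w)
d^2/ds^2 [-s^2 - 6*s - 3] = -2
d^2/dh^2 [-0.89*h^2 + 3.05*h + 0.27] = -1.78000000000000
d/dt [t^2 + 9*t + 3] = 2*t + 9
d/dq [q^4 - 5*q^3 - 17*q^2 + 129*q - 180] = 4*q^3 - 15*q^2 - 34*q + 129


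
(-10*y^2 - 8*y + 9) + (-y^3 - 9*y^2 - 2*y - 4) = -y^3 - 19*y^2 - 10*y + 5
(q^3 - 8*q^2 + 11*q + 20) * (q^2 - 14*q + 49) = q^5 - 22*q^4 + 172*q^3 - 526*q^2 + 259*q + 980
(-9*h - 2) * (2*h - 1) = -18*h^2 + 5*h + 2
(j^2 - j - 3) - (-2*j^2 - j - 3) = 3*j^2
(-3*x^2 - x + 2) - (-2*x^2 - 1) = -x^2 - x + 3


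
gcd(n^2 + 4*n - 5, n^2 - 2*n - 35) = n + 5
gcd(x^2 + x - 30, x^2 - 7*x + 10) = x - 5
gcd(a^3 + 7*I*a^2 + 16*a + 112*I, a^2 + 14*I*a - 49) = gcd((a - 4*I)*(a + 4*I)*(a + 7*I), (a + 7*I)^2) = a + 7*I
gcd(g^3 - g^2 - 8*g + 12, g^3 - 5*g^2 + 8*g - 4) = g^2 - 4*g + 4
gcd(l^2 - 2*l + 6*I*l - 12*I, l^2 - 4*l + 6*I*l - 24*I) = l + 6*I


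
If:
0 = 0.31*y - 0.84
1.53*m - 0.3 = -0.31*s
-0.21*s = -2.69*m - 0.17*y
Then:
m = -0.07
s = 1.31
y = 2.71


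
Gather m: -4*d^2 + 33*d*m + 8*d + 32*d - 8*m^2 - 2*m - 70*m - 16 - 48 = -4*d^2 + 40*d - 8*m^2 + m*(33*d - 72) - 64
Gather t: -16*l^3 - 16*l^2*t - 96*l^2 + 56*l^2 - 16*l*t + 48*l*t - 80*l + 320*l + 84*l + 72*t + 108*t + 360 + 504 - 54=-16*l^3 - 40*l^2 + 324*l + t*(-16*l^2 + 32*l + 180) + 810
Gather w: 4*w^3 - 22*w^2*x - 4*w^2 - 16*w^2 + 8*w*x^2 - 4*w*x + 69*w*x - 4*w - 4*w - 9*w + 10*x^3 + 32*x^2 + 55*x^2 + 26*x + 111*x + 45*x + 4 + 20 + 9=4*w^3 + w^2*(-22*x - 20) + w*(8*x^2 + 65*x - 17) + 10*x^3 + 87*x^2 + 182*x + 33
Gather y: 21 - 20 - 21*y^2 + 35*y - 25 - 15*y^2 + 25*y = -36*y^2 + 60*y - 24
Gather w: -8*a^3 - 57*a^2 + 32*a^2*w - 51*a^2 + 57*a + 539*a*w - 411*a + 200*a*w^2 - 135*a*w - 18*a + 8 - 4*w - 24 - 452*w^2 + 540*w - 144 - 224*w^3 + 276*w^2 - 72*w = -8*a^3 - 108*a^2 - 372*a - 224*w^3 + w^2*(200*a - 176) + w*(32*a^2 + 404*a + 464) - 160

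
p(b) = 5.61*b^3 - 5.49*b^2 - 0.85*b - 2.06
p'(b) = 16.83*b^2 - 10.98*b - 0.85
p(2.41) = 42.53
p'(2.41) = 70.44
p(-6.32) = -1632.14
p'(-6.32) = 740.77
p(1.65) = 6.79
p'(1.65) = 26.85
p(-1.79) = -50.30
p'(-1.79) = 72.73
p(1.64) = 6.53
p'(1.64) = 26.41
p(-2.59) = -134.15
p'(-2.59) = 140.49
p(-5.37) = -1024.54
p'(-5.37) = 543.44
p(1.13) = -1.94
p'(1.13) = 8.23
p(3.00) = 97.45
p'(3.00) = 117.68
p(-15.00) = -20158.31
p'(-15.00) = 3950.60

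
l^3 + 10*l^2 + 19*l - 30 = (l - 1)*(l + 5)*(l + 6)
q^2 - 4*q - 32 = (q - 8)*(q + 4)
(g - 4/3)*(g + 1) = g^2 - g/3 - 4/3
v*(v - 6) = v^2 - 6*v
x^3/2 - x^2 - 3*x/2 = x*(x/2 + 1/2)*(x - 3)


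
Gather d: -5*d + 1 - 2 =-5*d - 1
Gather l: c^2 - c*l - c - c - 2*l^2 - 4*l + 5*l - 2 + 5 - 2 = c^2 - 2*c - 2*l^2 + l*(1 - c) + 1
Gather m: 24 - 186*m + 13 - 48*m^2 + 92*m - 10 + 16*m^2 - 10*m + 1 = -32*m^2 - 104*m + 28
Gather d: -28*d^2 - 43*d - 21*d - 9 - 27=-28*d^2 - 64*d - 36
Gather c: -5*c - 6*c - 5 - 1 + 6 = -11*c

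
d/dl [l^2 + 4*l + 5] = 2*l + 4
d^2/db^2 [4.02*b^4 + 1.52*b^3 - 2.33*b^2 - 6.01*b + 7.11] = 48.24*b^2 + 9.12*b - 4.66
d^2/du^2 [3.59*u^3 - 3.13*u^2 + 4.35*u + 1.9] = 21.54*u - 6.26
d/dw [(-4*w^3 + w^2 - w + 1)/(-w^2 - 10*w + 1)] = (4*w^4 + 80*w^3 - 23*w^2 + 4*w + 9)/(w^4 + 20*w^3 + 98*w^2 - 20*w + 1)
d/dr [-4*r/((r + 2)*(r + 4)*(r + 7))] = 4*(2*r^3 + 13*r^2 - 56)/(r^6 + 26*r^5 + 269*r^4 + 1412*r^3 + 3956*r^2 + 5600*r + 3136)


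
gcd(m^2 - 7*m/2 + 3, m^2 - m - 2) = m - 2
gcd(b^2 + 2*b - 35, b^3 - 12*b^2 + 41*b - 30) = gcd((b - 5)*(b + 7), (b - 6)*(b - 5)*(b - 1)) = b - 5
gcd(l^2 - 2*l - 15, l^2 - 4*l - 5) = l - 5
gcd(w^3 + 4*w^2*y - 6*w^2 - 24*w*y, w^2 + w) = w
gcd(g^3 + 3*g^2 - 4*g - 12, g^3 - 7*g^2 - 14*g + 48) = g^2 + g - 6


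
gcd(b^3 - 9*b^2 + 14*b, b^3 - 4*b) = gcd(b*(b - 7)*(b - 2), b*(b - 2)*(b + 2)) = b^2 - 2*b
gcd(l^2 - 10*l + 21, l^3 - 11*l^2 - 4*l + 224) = l - 7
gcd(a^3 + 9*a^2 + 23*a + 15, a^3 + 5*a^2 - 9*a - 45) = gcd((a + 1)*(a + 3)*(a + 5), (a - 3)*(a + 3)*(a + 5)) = a^2 + 8*a + 15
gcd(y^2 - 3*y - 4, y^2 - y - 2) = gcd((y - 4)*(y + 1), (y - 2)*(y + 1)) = y + 1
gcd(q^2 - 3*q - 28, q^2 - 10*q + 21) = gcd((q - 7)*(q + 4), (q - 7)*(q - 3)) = q - 7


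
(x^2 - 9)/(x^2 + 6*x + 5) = (x^2 - 9)/(x^2 + 6*x + 5)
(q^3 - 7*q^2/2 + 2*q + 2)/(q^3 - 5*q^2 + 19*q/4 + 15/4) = 2*(q^2 - 4*q + 4)/(2*q^2 - 11*q + 15)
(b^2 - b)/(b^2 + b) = (b - 1)/(b + 1)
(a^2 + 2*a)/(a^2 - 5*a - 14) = a/(a - 7)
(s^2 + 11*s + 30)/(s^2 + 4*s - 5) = (s + 6)/(s - 1)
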